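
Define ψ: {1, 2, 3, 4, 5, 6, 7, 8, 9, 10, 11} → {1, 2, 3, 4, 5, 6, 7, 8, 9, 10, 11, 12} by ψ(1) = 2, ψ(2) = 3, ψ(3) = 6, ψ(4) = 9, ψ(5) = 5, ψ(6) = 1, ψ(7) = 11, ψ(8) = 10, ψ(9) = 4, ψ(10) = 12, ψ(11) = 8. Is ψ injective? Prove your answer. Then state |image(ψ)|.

The values ψ(1), …, ψ(11) are 2, 3, 6, 9, 5, 1, 11, 10, 4, 12, 8 — all distinct.
So ψ(u) = ψ(v) only when u = v, and ψ is injective.
The image of ψ is {1, 2, 3, 4, 5, 6, 8, 9, 10, 11, 12}, which has 11 elements.

11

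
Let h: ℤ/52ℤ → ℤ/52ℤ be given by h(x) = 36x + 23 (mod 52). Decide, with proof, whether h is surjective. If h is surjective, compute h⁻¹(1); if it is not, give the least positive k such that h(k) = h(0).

Recall that h is surjective if every y in the codomain equals h(x) for some x in the domain.
Since gcd(36, 52) = 4, we have 36x ≡ 0 (mod 4) for all x, so h(x) ≡ 3 (mod 4).
But 0 ≢ 3 (mod 4), so 0 ∈ ℤ/52ℤ has no preimage. Thus h is not surjective.
Since h is not surjective, we find the least positive k with h(k) = h(0): this means 36k ≡ 0 (mod 52), i.e. 52 ∣ 36k. Since gcd(36, 52) = 4, dividing through by 4 this holds exactly when 13 ∣ 9k, and as gcd(9, 13) = 1, exactly when 13 ∣ k.
The smallest positive such k is 13.

13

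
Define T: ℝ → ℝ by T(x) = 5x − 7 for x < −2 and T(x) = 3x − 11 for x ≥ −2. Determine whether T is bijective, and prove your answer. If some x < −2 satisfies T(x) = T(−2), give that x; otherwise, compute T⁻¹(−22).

-3

Both pieces are strictly increasing (slopes 5 and 3), so each is injective on its own interval.
The left piece maps (−∞, −2) onto (−∞, −17); the right piece maps [−2, ∞) onto [−17, ∞).
Since −17 = −17, the images partition ℝ: T is injective and surjective, hence bijective.
Because the two images are disjoint, no x < −2 has T(x) = T(−2), so we compute T⁻¹(−22): −22 lies in (−∞, −17), so solve 5x − 7 = −22: x = (−22 + 7)/5 = −3.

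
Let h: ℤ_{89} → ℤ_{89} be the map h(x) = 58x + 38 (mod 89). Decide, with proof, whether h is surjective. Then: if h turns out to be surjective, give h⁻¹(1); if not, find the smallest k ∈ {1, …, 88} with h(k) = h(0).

Since gcd(58, 89) = 1, 58 is invertible modulo 89. Euclid's algorithm: 89 = 1·58 + 31, 58 = 1·31 + 27, 31 = 1·27 + 4, 27 = 6·4 + 3, 4 = 1·3 + 1; back-substituting gives 1 = 66·58 − 43·89, so 58⁻¹ ≡ 66 (mod 89).
Then y ↦ 66(y − 38) is a two-sided inverse to h, so every y ∈ ℤ_{89} has a preimage.
Therefore h is surjective.
Since h is surjective, we compute h⁻¹(1): solve 58x + 38 ≡ 1 (mod 89), i.e. 58x ≡ 52 (mod 89).
Multiplying by 58⁻¹ = 66 gives x ≡ 66·52 = 3432 = 38·89 + 50 ≡ 50 (mod 89).
Check: h(50) = 58·50 + 38 = 2938 = 33·89 + 1 ≡ 1 (mod 89).

50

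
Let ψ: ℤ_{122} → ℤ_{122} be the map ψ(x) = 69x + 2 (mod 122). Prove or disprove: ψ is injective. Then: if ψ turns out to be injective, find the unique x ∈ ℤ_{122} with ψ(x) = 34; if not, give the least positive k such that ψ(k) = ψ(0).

Recall that ψ is injective if ψ(a) = ψ(b) implies a = b.
If ψ(a) = ψ(b), then 69a ≡ 69b (mod 122). Because gcd(69, 122) = 1, we may cancel 69 to get a ≡ b (mod 122).
Therefore ψ is injective.
We now compute 69⁻¹ mod 122 explicitly. Euclid's algorithm: 122 = 1·69 + 53, 69 = 1·53 + 16, 53 = 3·16 + 5, 16 = 3·5 + 1; back-substituting gives 1 = 23·69 − 13·122, so 69⁻¹ ≡ 23 (mod 122).
Since ψ is injective, we find ψ⁻¹(34): we need 69x ≡ 34 − 2 ≡ 32 (mod 122). Using 69⁻¹ = 23: x ≡ 23·32 = 736 = 6·122 + 4, so x = 4.
Check: ψ(4) = 69·4 + 2 = 278 = 2·122 + 34 ≡ 34 (mod 122).

4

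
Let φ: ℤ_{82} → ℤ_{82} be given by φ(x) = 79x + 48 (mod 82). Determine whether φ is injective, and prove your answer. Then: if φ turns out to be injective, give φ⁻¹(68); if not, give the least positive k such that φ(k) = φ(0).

Recall: injectivity means: for all x_1, x_2 in the domain, φ(x_1) = φ(x_2) implies x_1 = x_2.
Suppose φ(x_1) = φ(x_2) in ℤ_{82}. Then 79x_1 + 48 ≡ 79x_2 + 48 (mod 82), so 79(x_1 − x_2) ≡ 0 (mod 82).
Since gcd(79, 82) = 1, 79 is invertible modulo 82, therefore x_1 − x_2 ≡ 0 (mod 82), i.e. x_1 = x_2.
Therefore φ is injective.
We now compute 79⁻¹ mod 82 explicitly. Euclid's algorithm: 82 = 1·79 + 3, 79 = 26·3 + 1; back-substituting gives 1 = 27·79 − 26·82, so 79⁻¹ ≡ 27 (mod 82).
Since φ is injective, we find φ⁻¹(68): we need 79x ≡ 68 − 48 ≡ 20 (mod 82). Using 79⁻¹ = 27: x ≡ 27·20 = 540 = 6·82 + 48, so x = 48.
Check: φ(48) = 79·48 + 48 = 3840 = 46·82 + 68 ≡ 68 (mod 82).

48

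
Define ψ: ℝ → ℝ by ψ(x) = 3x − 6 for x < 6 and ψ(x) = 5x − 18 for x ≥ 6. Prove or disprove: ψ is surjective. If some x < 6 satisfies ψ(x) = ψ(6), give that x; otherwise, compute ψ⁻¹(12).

6

Both pieces are strictly increasing (slopes 3 and 5), so each is injective on its own interval.
The left piece maps (−∞, 6) onto (−∞, 12); the right piece maps [6, ∞) onto [12, ∞).
These images together cover ℝ, so ψ is surjective.
Because the two images are disjoint, no x < 6 has ψ(x) = ψ(6), so we compute ψ⁻¹(12): 12 lies in [12, ∞), so solve 5x − 18 = 12: x = (12 + 18)/5 = 6.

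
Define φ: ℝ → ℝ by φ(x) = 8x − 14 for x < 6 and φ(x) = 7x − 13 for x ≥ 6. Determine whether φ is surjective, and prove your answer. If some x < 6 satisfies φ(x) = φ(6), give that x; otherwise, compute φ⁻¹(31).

Both pieces are strictly increasing (slopes 8 and 7), so each is injective on its own interval.
The left piece maps (−∞, 6) onto (−∞, 34); the right piece maps [6, ∞) onto [29, ∞).
The union (−∞, 34) ∪ [29, ∞) covers ℝ, so φ is surjective.
For the follow-up: the images overlap, so an x < 6 with φ(x) = φ(6) exists. φ(6) = 29; solving 8x − 14 = 29 for x < 6 gives x = (29 + 14)/8 = 43/8.

43/8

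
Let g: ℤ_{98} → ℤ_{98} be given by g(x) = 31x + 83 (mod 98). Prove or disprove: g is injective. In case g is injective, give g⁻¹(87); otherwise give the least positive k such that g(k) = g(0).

If g(a) = g(b), then 31a ≡ 31b (mod 98). Because gcd(31, 98) = 1, we may cancel 31 to get a ≡ b (mod 98).
Therefore g is injective.
We now compute 31⁻¹ mod 98 explicitly. Euclid's algorithm: 98 = 3·31 + 5, 31 = 6·5 + 1; back-substituting gives 1 = 19·31 − 6·98, so 31⁻¹ ≡ 19 (mod 98).
Since g is injective, we find g⁻¹(87): we need 31x ≡ 87 − 83 ≡ 4 (mod 98). Using 31⁻¹ = 19: x ≡ 19·4 = 76, so x = 76.
Check: g(76) = 31·76 + 83 = 2439 = 24·98 + 87 ≡ 87 (mod 98).

76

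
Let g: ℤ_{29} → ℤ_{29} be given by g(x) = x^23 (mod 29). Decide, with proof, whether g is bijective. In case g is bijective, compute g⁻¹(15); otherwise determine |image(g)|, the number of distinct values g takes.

21

Since 29 is prime, the nonzero elements of ℤ_{29} form a cyclic group of order 28.
As gcd(23, 28) = 1, raising to the 23rd power is a bijection on this group: if a^23 ≡ b^23 then (ab^{−1})^23 = 1, and the only element of order dividing gcd(23, 28) = 1 is 1, so a = b.
With g(0) = 0 this makes g injective on all of ℤ_{29}, hence bijective (finite equal-size domain and codomain). In particular g is bijective.
Since g is bijective, we find the preimage of 15. The inverse of x ↦ x^23 on (ℤ_{29})^× is x ↦ x^11, because 23·11 = 253 = 9·28 + 1 ≡ 1 (mod 28) and x^{28} = 1 for x ≠ 0 (Fermat). So g⁻¹(15) = 15^11 mod 29.
Repeated squaring mod 29: 15^1 ≡ 15, 15^2 ≡ 15² = 225 ≡ 22, 15^4 ≡ 22² = 484 ≡ 20, 15^8 ≡ 20² = 400 ≡ 23. Since 11 = 8 + 2 + 1, 15^11 ≡ 23·22·15: 23·22 = 506 ≡ 13, then 13·15 = 195 ≡ 21. So 15^11 ≡ 21 (mod 29).
Hence g⁻¹(15) = 21.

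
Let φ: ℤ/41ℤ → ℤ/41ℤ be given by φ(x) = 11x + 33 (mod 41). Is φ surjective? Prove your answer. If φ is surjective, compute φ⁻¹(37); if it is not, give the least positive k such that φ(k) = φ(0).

By definition, φ is surjective if every y in the codomain equals φ(x) for some x in the domain.
Since gcd(11, 41) = 1, 11 is invertible modulo 41. Euclid's algorithm: 41 = 3·11 + 8, 11 = 1·8 + 3, 8 = 2·3 + 2, 3 = 1·2 + 1; back-substituting gives 1 = 15·11 − 4·41, so 11⁻¹ ≡ 15 (mod 41).
For any y ∈ ℤ/41ℤ, x = 15(y − 33) mod 41 satisfies φ(x) = 11·15(y − 33) + 33 ≡ y (since 11·15 ≡ 1 mod 41). So every y has a preimage.
Hence φ is surjective.
Since φ is surjective, we find φ⁻¹(37): we need 11x ≡ 37 − 33 ≡ 4 (mod 41). Using 11⁻¹ = 15: x ≡ 15·4 = 60 = 1·41 + 19, so x = 19.
Check: φ(19) = 11·19 + 33 = 242 = 5·41 + 37 ≡ 37 (mod 41).

19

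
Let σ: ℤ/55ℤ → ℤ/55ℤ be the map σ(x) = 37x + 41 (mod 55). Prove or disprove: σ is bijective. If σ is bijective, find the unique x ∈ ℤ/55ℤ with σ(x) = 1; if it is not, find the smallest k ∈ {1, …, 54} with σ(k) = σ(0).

45

By definition, σ is injective if σ(u) = σ(v) implies u = v.
Suppose σ(u) = σ(v) in ℤ/55ℤ. Then 37u + 41 ≡ 37v + 41 (mod 55), thus 37(u − v) ≡ 0 (mod 55).
Since gcd(37, 55) = 1, 37 is invertible modulo 55, thus u − v ≡ 0 (mod 55), i.e. u = v.
We now compute 37⁻¹ mod 55 explicitly. Euclid's algorithm: 55 = 1·37 + 18, 37 = 2·18 + 1; back-substituting gives 1 = 3·37 − 2·55, so 37⁻¹ ≡ 3 (mod 55).
Then y ↦ 3(y − 41) is a two-sided inverse to σ, so every y ∈ ℤ/55ℤ has a preimage.
Therefore σ is bijective.
Since σ is bijective, we compute σ⁻¹(1): solve 37x + 41 ≡ 1 (mod 55), i.e. 37x ≡ 15 (mod 55).
Multiplying by 37⁻¹ = 3 gives x ≡ 3·15 = 45 ≡ 45 (mod 55).
Check: σ(45) = 37·45 + 41 = 1706 = 31·55 + 1 ≡ 1 (mod 55).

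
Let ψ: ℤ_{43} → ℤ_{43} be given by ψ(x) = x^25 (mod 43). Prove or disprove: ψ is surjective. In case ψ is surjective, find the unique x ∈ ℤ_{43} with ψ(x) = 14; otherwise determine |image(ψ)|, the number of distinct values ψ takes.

Since 43 is prime, the nonzero elements of ℤ_{43} form a cyclic group of order 42.
As gcd(25, 42) = 1, raising to the 25th power is a bijection on this group: if x_1^25 ≡ x_2^25 then (x_1x_2^{−1})^25 = 1, and the only element of order dividing gcd(25, 42) = 1 is 1, so x_1 = x_2.
With ψ(0) = 0 this makes ψ injective on all of ℤ_{43}, hence bijective (finite equal-size domain and codomain). In particular ψ is surjective.
Since ψ is surjective, we find the preimage of 14. The inverse of x ↦ x^25 on (ℤ_{43})^× is x ↦ x^37, because 25·37 = 925 = 22·42 + 1 ≡ 1 (mod 42) and x^{42} = 1 for x ≠ 0 (Fermat). So ψ⁻¹(14) = 14^37 mod 43.
Repeated squaring mod 43: 14^1 ≡ 14, 14^2 ≡ 14² = 196 ≡ 24, 14^4 ≡ 24² = 576 ≡ 17, 14^8 ≡ 17² = 289 ≡ 31, 14^16 ≡ 31² = 961 ≡ 15, 14^32 ≡ 15² = 225 ≡ 10. Since 37 = 32 + 4 + 1, 14^37 ≡ 10·17·14: 10·17 = 170 ≡ 41, then 41·14 = 574 ≡ 15. So 14^37 ≡ 15 (mod 43).
Hence ψ⁻¹(14) = 15.

15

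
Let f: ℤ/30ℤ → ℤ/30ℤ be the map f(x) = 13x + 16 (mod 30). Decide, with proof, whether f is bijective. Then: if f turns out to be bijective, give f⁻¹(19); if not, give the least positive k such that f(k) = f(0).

Suppose f(u) = f(v) in ℤ/30ℤ. Then 13u + 16 ≡ 13v + 16 (mod 30), therefore 13(u − v) ≡ 0 (mod 30).
Since gcd(13, 30) = 1, 13 is invertible modulo 30, thus u − v ≡ 0 (mod 30), i.e. u = v.
We now compute 13⁻¹ mod 30 explicitly. Euclid's algorithm: 30 = 2·13 + 4, 13 = 3·4 + 1; back-substituting gives 1 = 7·13 − 3·30, so 13⁻¹ ≡ 7 (mod 30).
Then y ↦ 7(y − 16) is a two-sided inverse to f, so every y ∈ ℤ/30ℤ has a preimage.
Therefore f is bijective.
Since f is bijective, we compute f⁻¹(19): solve 13x + 16 ≡ 19 (mod 30), i.e. 13x ≡ 3 (mod 30).
Multiplying by 13⁻¹ = 7 gives x ≡ 7·3 = 21 ≡ 21 (mod 30).
Check: f(21) = 13·21 + 16 = 289 = 9·30 + 19 ≡ 19 (mod 30).

21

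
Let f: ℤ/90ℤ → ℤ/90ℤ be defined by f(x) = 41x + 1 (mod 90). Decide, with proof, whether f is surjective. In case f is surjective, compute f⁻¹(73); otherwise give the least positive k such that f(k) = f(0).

72

Since gcd(41, 90) = 1, 41 is invertible modulo 90. Euclid's algorithm: 90 = 2·41 + 8, 41 = 5·8 + 1; back-substituting gives 1 = 11·41 − 5·90, so 41⁻¹ ≡ 11 (mod 90).
Then y ↦ 11(y − 1) is a two-sided inverse to f, so every y ∈ ℤ/90ℤ has a preimage.
Therefore f is surjective.
Since f is surjective, we find f⁻¹(73): we need 41x ≡ 73 − 1 ≡ 72 (mod 90). Using 41⁻¹ = 11: x ≡ 11·72 = 792 = 8·90 + 72, so x = 72.
Check: f(72) = 41·72 + 1 = 2953 = 32·90 + 73 ≡ 73 (mod 90).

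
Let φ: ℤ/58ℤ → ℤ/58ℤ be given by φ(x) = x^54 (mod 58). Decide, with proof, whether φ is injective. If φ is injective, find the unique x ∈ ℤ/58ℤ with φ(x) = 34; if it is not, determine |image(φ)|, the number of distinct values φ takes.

30

φ(28): Repeated squaring mod 58: 28^1 ≡ 28, 28^2 ≡ 28² = 784 ≡ 30, 28^4 ≡ 30² = 900 ≡ 30, 28^8 ≡ 30² = 900 ≡ 30, 28^16 ≡ 30² = 900 ≡ 30, 28^32 ≡ 30² = 900 ≡ 30. Since 54 = 32 + 16 + 4 + 2, 28^54 ≡ 30·30·30·30: 30·30 = 900 ≡ 30, then 30·30 = 900 ≡ 30, then 30·30 = 900 ≡ 30. So 28^54 ≡ 30 (mod 58).
φ(30): Repeated squaring mod 58: 30^1 ≡ 30, 30^2 ≡ 30² = 900 ≡ 30, 30^4 ≡ 30² = 900 ≡ 30, 30^8 ≡ 30² = 900 ≡ 30, 30^16 ≡ 30² = 900 ≡ 30, 30^32 ≡ 30² = 900 ≡ 30. Since 54 = 32 + 16 + 4 + 2, 30^54 ≡ 30·30·30·30: 30·30 = 900 ≡ 30, then 30·30 = 900 ≡ 30, then 30·30 = 900 ≡ 30. So 30^54 ≡ 30 (mod 58).
So φ(28) = φ(30) = 30 while 28 ≠ 30, so φ is not injective.
Since φ is not injective, we determine |image(φ)|. Computing x^54 mod 58 for each x (by repeated squaring, reducing mod 58 at every step), the values φ(0), φ(1), …, φ(57) are: 0, 1, 22, 13, 20, 7, 54, 45, 34, 53, 38, 35, 28, 23, 4, 33, 52, 57, 6, 9, 24, 5, 16, 25, 36, 49, 42, 51, 30, 29, 30, 51, 42, 49, 36, 25, 16, 5, 24, 9, 6, 57, 52, 33, 4, 23, 28, 35, 38, 53, 34, 45, 54, 7, 20, 13, 22, 1.
The distinct values are {0, 1, 4, 5, 6, 7, 9, 13, 16, 20, 22, 23, 24, 25, 28, 29, 30, 33, 34, 35, 36, 38, 42, 45, 49, 51, 52, 53, 54, 57}; there are 30 of them.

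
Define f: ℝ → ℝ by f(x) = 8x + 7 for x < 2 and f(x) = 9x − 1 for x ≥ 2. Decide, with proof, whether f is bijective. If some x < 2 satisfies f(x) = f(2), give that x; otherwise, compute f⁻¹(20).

5/4

Both pieces are strictly increasing (slopes 8 and 9), so each is injective on its own interval.
The left piece maps (−∞, 2) onto (−∞, 23); the right piece maps [2, ∞) onto [17, ∞).
These images overlap. In particular f(2) = 17 (right piece), and solving 8x + 7 = 17 on the left piece gives x = 5/4 < 2.
So f(5/4) = f(2) with 5/4 ≠ 2, and f is not injective, hence not bijective. This x = 5/4 is the requested value below 2.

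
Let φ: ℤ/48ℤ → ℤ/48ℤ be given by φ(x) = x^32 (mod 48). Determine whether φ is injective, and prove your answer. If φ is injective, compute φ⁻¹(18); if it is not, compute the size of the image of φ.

4

φ(2): Repeated squaring mod 48: 2^1 ≡ 2, 2^2 ≡ 2² = 4, 2^4 ≡ 4² = 16, 2^8 ≡ 16² = 256 ≡ 16, 2^16 ≡ 16² = 256 ≡ 16, 2^32 ≡ 16² = 256 ≡ 16. So 2^32 ≡ 16 (mod 48).
φ(4): Repeated squaring mod 48: 4^1 ≡ 4, 4^2 ≡ 4² = 16, 4^4 ≡ 16² = 256 ≡ 16, 4^8 ≡ 16² = 256 ≡ 16, 4^16 ≡ 16² = 256 ≡ 16, 4^32 ≡ 16² = 256 ≡ 16. So 4^32 ≡ 16 (mod 48).
So φ(2) = φ(4) = 16 while 2 ≠ 4, thus φ is not injective.
Since φ is not injective, we determine |image(φ)|. Computing x^32 mod 48 for each x (by repeated squaring, reducing mod 48 at every step), the values φ(0), φ(1), …, φ(47) are: 0, 1, 16, 33, 16, 1, 0, 1, 16, 33, 16, 1, 0, 1, 16, 33, 16, 1, 0, 1, 16, 33, 16, 1, 0, 1, 16, 33, 16, 1, 0, 1, 16, 33, 16, 1, 0, 1, 16, 33, 16, 1, 0, 1, 16, 33, 16, 1.
The distinct values are {0, 1, 16, 33}; there are 4 of them.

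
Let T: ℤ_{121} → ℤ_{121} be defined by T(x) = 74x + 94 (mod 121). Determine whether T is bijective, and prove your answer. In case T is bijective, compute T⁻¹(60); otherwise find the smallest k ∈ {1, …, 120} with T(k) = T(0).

Suppose T(u) = T(v) in ℤ_{121}. Then 74u + 94 ≡ 74v + 94 (mod 121), so 74(u − v) ≡ 0 (mod 121).
Since gcd(74, 121) = 1, 74 is invertible modulo 121, so u − v ≡ 0 (mod 121), i.e. u = v.
We now compute 74⁻¹ mod 121 explicitly. Euclid's algorithm: 121 = 1·74 + 47, 74 = 1·47 + 27, 47 = 1·27 + 20, 27 = 1·20 + 7, 20 = 2·7 + 6, 7 = 1·6 + 1; back-substituting gives 1 = 18·74 − 11·121, so 74⁻¹ ≡ 18 (mod 121).
Then y ↦ 18(y − 94) is a two-sided inverse to T, so every y ∈ ℤ_{121} has a preimage.
Hence T is bijective.
Since T is bijective, we find T⁻¹(60): we need 74x ≡ 60 − 94 ≡ 87 (mod 121). Using 74⁻¹ = 18: x ≡ 18·87 = 1566 = 12·121 + 114, so x = 114.
Check: T(114) = 74·114 + 94 = 8530 = 70·121 + 60 ≡ 60 (mod 121).

114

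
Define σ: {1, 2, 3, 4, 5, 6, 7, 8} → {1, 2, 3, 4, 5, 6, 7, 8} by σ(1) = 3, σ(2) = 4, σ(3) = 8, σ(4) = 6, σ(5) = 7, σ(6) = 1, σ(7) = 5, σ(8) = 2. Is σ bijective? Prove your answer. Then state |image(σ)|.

The values 3, 4, 8, 6, 7, 1, 5, 2 are a permutation of {1, 2, 3, 4, 5, 6, 7, 8}: each element appears exactly once.
So σ is injective and surjective, hence bijective.
The image of σ is {1, 2, 3, 4, 5, 6, 7, 8}, which has 8 elements.

8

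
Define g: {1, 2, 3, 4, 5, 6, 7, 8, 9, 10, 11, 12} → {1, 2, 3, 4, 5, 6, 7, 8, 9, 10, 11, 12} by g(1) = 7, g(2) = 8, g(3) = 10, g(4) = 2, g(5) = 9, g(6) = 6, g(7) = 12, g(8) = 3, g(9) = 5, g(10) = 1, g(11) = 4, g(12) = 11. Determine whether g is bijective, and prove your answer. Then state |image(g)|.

12

The values 7, 8, 10, 2, 9, 6, 12, 3, 5, 1, 4, 11 are a permutation of {1, 2, 3, 4, 5, 6, 7, 8, 9, 10, 11, 12}: each element appears exactly once.
So g is injective and surjective, hence bijective.
The image of g is {1, 2, 3, 4, 5, 6, 7, 8, 9, 10, 11, 12}, which has 12 elements.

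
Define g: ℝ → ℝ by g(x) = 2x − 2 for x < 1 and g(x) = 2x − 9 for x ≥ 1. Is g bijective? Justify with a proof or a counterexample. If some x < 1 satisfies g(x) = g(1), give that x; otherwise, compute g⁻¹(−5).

Both pieces are strictly increasing (slopes 2 and 2), so each is injective on its own interval.
The left piece maps (−∞, 1) onto (−∞, 0); the right piece maps [1, ∞) onto [−7, ∞).
These images overlap. In particular g(1) = −7 (right piece), and solving 2x − 2 = −7 on the left piece gives x = −5/2 < 1.
So g(−5/2) = g(1) with −5/2 ≠ 1, and g is not injective, hence not bijective. This x = −5/2 is the requested value below 1.

-5/2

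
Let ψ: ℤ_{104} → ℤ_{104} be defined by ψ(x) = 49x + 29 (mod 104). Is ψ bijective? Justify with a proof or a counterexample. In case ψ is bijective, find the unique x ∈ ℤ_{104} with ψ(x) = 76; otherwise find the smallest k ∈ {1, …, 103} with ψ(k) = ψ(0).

If ψ(a) = ψ(b), then 49a ≡ 49b (mod 104). Because gcd(49, 104) = 1, we may cancel 49 to get a ≡ b (mod 104).
We now compute 49⁻¹ mod 104 explicitly. Euclid's algorithm: 104 = 2·49 + 6, 49 = 8·6 + 1; back-substituting gives 1 = 17·49 − 8·104, so 49⁻¹ ≡ 17 (mod 104).
For any y ∈ ℤ_{104}, x = 17(y − 29) mod 104 satisfies ψ(x) = 49·17(y − 29) + 29 ≡ y (since 49·17 ≡ 1 mod 104). So every y has a preimage.
So ψ is bijective.
Since ψ is bijective, we compute ψ⁻¹(76): solve 49x + 29 ≡ 76 (mod 104), i.e. 49x ≡ 47 (mod 104).
Multiplying by 49⁻¹ = 17 gives x ≡ 17·47 = 799 = 7·104 + 71 ≡ 71 (mod 104).
Check: ψ(71) = 49·71 + 29 = 3508 = 33·104 + 76 ≡ 76 (mod 104).

71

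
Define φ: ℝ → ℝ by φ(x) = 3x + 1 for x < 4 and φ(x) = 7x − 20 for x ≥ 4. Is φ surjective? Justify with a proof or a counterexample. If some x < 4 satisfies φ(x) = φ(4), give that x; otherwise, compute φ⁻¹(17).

7/3

Both pieces are strictly increasing (slopes 3 and 7), so each is injective on its own interval.
The left piece maps (−∞, 4) onto (−∞, 13); the right piece maps [4, ∞) onto [8, ∞).
The union (−∞, 13) ∪ [8, ∞) covers ℝ, so φ is surjective.
For the follow-up: the images overlap, so an x < 4 with φ(x) = φ(4) exists. φ(4) = 8; solving 3x + 1 = 8 for x < 4 gives x = (8 − 1)/3 = 7/3.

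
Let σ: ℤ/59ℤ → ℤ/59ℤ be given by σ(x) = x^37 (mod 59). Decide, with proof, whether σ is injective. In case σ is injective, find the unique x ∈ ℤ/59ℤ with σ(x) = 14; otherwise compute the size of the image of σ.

54

Since 59 is prime, the nonzero elements of ℤ/59ℤ form a cyclic group of order 58.
As gcd(37, 58) = 1, raising to the 37th power is a bijection on this group: if a^37 ≡ b^37 then (ab^{−1})^37 = 1, and the only element of order dividing gcd(37, 58) = 1 is 1, so a = b.
With σ(0) = 0 this makes σ injective on all of ℤ/59ℤ, hence bijective (finite equal-size domain and codomain). In particular σ is injective.
Since σ is injective, we find the preimage of 14. The inverse of x ↦ x^37 on (ℤ/59ℤ)^× is x ↦ x^11, because 37·11 = 407 = 7·58 + 1 ≡ 1 (mod 58) and x^{58} = 1 for x ≠ 0 (Fermat). So σ⁻¹(14) = 14^11 mod 59.
Repeated squaring mod 59: 14^1 ≡ 14, 14^2 ≡ 14² = 196 ≡ 19, 14^4 ≡ 19² = 361 ≡ 7, 14^8 ≡ 7² = 49. Since 11 = 8 + 2 + 1, 14^11 ≡ 49·19·14: 49·19 = 931 ≡ 46, then 46·14 = 644 ≡ 54. So 14^11 ≡ 54 (mod 59).
Hence σ⁻¹(14) = 54.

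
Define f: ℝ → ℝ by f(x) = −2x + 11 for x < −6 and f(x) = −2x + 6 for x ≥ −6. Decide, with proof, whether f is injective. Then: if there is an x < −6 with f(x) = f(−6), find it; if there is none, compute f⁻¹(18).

-6

Both pieces are strictly decreasing (slopes −2 and −2), so each is injective on its own interval.
The left piece maps (−∞, −6) onto (23, ∞); the right piece maps [−6, ∞) onto (−∞, 18].
These images are disjoint, so no value is attained by both pieces. Therefore f is injective.
Because the two images are disjoint, no x < −6 has f(x) = f(−6), so we compute f⁻¹(18): 18 lies in (−∞, 18], so solve −2x + 6 = 18: x = (18 − 6)/(−2) = −6.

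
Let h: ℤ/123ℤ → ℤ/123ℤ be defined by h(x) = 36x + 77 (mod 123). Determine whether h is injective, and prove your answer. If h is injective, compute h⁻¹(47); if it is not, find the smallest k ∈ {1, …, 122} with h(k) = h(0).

41

By definition, injectivity means: for all u, v in the domain, h(u) = h(v) implies u = v.
We have gcd(36, 123) = 3 > 1. Taking u = 0 and v = 41: h(0) = 77 and h(41) = 36·41 + 77 = 1553 ≡ 77 (mod 123).
So h(0) = h(41) while 0 ≠ 41, therefore h is not injective.
Since h is not injective, we find the least positive k with h(k) = h(0): this means 36k ≡ 0 (mod 123), i.e. 123 ∣ 36k. Since gcd(36, 123) = 3, dividing through by 3 this holds exactly when 41 ∣ 12k, and as gcd(12, 41) = 1, exactly when 41 ∣ k.
The smallest positive such k is 41.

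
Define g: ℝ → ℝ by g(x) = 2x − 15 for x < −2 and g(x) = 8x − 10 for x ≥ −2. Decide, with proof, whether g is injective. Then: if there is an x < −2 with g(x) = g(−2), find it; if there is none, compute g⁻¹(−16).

-11/2

Both pieces are strictly increasing (slopes 2 and 8), so each is injective on its own interval.
The left piece maps (−∞, −2) onto (−∞, −19); the right piece maps [−2, ∞) onto [−26, ∞).
These images overlap. In particular g(−2) = −26 (right piece), and solving 2x − 15 = −26 on the left piece gives x = −11/2 < −2.
So g(−11/2) = g(−2) with −11/2 ≠ −2, and g is not injective. This x = −11/2 is the requested value below −2.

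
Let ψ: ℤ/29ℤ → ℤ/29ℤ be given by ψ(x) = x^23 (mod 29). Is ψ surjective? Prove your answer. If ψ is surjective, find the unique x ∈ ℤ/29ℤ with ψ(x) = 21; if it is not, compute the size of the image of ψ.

Since 29 is prime, the nonzero elements of ℤ/29ℤ form a cyclic group of order 28.
As gcd(23, 28) = 1, raising to the 23rd power is a bijection on this group: if x_1^23 ≡ x_2^23 then (x_1x_2^{−1})^23 = 1, and the only element of order dividing gcd(23, 28) = 1 is 1, so x_1 = x_2.
With ψ(0) = 0 this makes ψ injective on all of ℤ/29ℤ, hence bijective (finite equal-size domain and codomain). In particular ψ is surjective.
Since ψ is surjective, we find the preimage of 21. The inverse of x ↦ x^23 on (ℤ/29ℤ)^× is x ↦ x^11, because 23·11 = 253 = 9·28 + 1 ≡ 1 (mod 28) and x^{28} = 1 for x ≠ 0 (Fermat). So ψ⁻¹(21) = 21^11 mod 29.
Repeated squaring mod 29: 21^1 ≡ 21, 21^2 ≡ 21² = 441 ≡ 6, 21^4 ≡ 6² = 36 ≡ 7, 21^8 ≡ 7² = 49 ≡ 20. Since 11 = 8 + 2 + 1, 21^11 ≡ 20·6·21: 20·6 = 120 ≡ 4, then 4·21 = 84 ≡ 26. So 21^11 ≡ 26 (mod 29).
Hence ψ⁻¹(21) = 26.

26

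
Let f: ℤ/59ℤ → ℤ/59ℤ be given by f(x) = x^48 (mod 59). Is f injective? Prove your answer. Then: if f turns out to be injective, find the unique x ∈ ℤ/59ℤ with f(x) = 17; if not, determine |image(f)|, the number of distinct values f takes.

f(29): Repeated squaring mod 59: 29^1 ≡ 29, 29^2 ≡ 29² = 841 ≡ 15, 29^4 ≡ 15² = 225 ≡ 48, 29^8 ≡ 48² = 2304 ≡ 3, 29^16 ≡ 3² = 9, 29^32 ≡ 9² = 81 ≡ 22. Since 48 = 32 + 16, 29^48 ≡ 22·9: 22·9 = 198 ≡ 21. So 29^48 ≡ 21 (mod 59).
f(30): Repeated squaring mod 59: 30^1 ≡ 30, 30^2 ≡ 30² = 900 ≡ 15, 30^4 ≡ 15² = 225 ≡ 48, 30^8 ≡ 48² = 2304 ≡ 3, 30^16 ≡ 3² = 9, 30^32 ≡ 9² = 81 ≡ 22. Since 48 = 32 + 16, 30^48 ≡ 22·9: 22·9 = 198 ≡ 21. So 30^48 ≡ 21 (mod 59).
So f(29) = f(30) = 21 while 29 ≠ 30, hence f is not injective.
Since f is not injective, we determine |image(f)|. Computing x^48 mod 59 for each x (by repeated squaring, reducing mod 59 at every step), the values f(0), f(1), …, f(58) are: 0, 1, 45, 53, 19, 15, 25, 12, 29, 36, 26, 17, 4, 41, 9, 28, 7, 5, 27, 22, 49, 46, 57, 35, 3, 48, 16, 20, 51, 21, 21, 51, 20, 16, 48, 3, 35, 57, 46, 49, 22, 27, 5, 7, 28, 9, 41, 4, 17, 26, 36, 29, 12, 25, 15, 19, 53, 45, 1.
The distinct values are {0, 1, 3, 4, 5, 7, 9, 12, 15, 16, 17, 19, 20, 21, 22, 25, 26, 27, 28, 29, 35, 36, 41, 45, 46, 48, 49, 51, 53, 57}; there are 30 of them.

30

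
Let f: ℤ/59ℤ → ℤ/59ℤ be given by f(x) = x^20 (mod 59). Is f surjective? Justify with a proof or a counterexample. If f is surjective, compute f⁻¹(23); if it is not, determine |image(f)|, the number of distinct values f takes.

30

f(29): Repeated squaring mod 59: 29^1 ≡ 29, 29^2 ≡ 29² = 841 ≡ 15, 29^4 ≡ 15² = 225 ≡ 48, 29^8 ≡ 48² = 2304 ≡ 3, 29^16 ≡ 3² = 9. Since 20 = 16 + 4, 29^20 ≡ 9·48: 9·48 = 432 ≡ 19. So 29^20 ≡ 19 (mod 59).
f(30): Repeated squaring mod 59: 30^1 ≡ 30, 30^2 ≡ 30² = 900 ≡ 15, 30^4 ≡ 15² = 225 ≡ 48, 30^8 ≡ 48² = 2304 ≡ 3, 30^16 ≡ 3² = 9. Since 20 = 16 + 4, 30^20 ≡ 9·48: 9·48 = 432 ≡ 19. So 30^20 ≡ 19 (mod 59).
So f(29) = f(30) = 19 while 29 ≠ 30, so f is not injective.
A non-injective map from the 59-element set ℤ/59ℤ to itself takes at most 58 distinct values, so it cannot be surjective. So f is not surjective.
Since f is not surjective, we determine |image(f)|. Computing x^20 mod 59 for each x (by repeated squaring, reducing mod 59 at every step), the values f(0), f(1), …, f(58) are: 0, 1, 28, 41, 17, 16, 27, 25, 4, 29, 35, 49, 48, 57, 51, 7, 53, 26, 45, 5, 36, 22, 15, 21, 46, 20, 3, 9, 12, 19, 19, 12, 9, 3, 20, 46, 21, 15, 22, 36, 5, 45, 26, 53, 7, 51, 57, 48, 49, 35, 29, 4, 25, 27, 16, 17, 41, 28, 1.
The distinct values are {0, 1, 3, 4, 5, 7, 9, 12, 15, 16, 17, 19, 20, 21, 22, 25, 26, 27, 28, 29, 35, 36, 41, 45, 46, 48, 49, 51, 53, 57}; there are 30 of them.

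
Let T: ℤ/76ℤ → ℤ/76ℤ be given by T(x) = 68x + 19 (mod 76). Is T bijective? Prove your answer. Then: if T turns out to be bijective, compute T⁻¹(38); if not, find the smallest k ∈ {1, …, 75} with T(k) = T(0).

We have gcd(68, 76) = 4 > 1. Taking u = 0 and v = 19: T(0) = 19 and T(19) = 68·19 + 19 = 1311 ≡ 19 (mod 76).
So T(0) = T(19) while 0 ≠ 19, thus T is not injective, hence not bijective.
Since T is not bijective, we find the least positive k with T(k) = T(0): this means 68k ≡ 0 (mod 76), i.e. 76 ∣ 68k. Since gcd(68, 76) = 4, dividing through by 4 this holds exactly when 19 ∣ 17k, and as gcd(17, 19) = 1, exactly when 19 ∣ k.
The smallest positive such k is 19.

19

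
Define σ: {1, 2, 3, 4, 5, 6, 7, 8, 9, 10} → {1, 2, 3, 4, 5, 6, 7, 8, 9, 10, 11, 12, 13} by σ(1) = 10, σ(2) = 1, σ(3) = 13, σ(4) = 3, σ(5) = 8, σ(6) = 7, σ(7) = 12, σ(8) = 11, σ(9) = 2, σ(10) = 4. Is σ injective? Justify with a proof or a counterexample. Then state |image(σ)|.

The values σ(1), …, σ(10) are 10, 1, 13, 3, 8, 7, 12, 11, 2, 4 — all distinct.
So σ(u) = σ(v) only when u = v, and σ is injective.
The image of σ is {1, 2, 3, 4, 7, 8, 10, 11, 12, 13}, which has 10 elements.

10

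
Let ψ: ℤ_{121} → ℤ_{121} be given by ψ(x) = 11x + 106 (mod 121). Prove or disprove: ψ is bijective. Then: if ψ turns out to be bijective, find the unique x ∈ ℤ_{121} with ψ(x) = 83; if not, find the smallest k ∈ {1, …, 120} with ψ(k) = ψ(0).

Recall that ψ is injective if ψ(a) = ψ(b) implies a = b.
We have gcd(11, 121) = 11 > 1. Taking a = 0 and b = 11: ψ(0) = 106 and ψ(11) = 11·11 + 106 = 227 ≡ 106 (mod 121).
So ψ(0) = ψ(11) while 0 ≠ 11, thus ψ is not injective, hence not bijective.
Since ψ is not bijective, we find the least positive k with ψ(k) = ψ(0): this means 11k ≡ 0 (mod 121), i.e. 121 ∣ 11k. Since gcd(11, 121) = 11, dividing through by 11 this holds exactly when 11 ∣ k.
The smallest positive such k is 11.

11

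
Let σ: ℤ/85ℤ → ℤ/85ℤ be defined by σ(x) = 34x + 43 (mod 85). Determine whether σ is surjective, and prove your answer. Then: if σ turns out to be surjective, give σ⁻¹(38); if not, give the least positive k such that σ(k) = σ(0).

5

Since gcd(34, 85) = 17, we have 34x ≡ 0 (mod 17) for all x, so σ(x) ≡ 9 (mod 17).
But 0 ≢ 9 (mod 17), so 0 ∈ ℤ/85ℤ has no preimage. Thus σ is not surjective.
Since σ is not surjective, we find the least positive k with σ(k) = σ(0): this means 34k ≡ 0 (mod 85), i.e. 85 ∣ 34k. Since gcd(34, 85) = 17, dividing through by 17 this holds exactly when 5 ∣ 2k, and as gcd(2, 5) = 1, exactly when 5 ∣ k.
The smallest positive such k is 5.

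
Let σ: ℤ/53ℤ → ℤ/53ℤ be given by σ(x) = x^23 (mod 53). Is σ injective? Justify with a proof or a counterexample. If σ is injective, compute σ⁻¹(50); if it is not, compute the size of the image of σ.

45

Since 53 is prime, the nonzero elements of ℤ/53ℤ form a cyclic group of order 52.
As gcd(23, 52) = 1, raising to the 23rd power is a bijection on this group: if a^23 ≡ b^23 then (ab^{−1})^23 = 1, and the only element of order dividing gcd(23, 52) = 1 is 1, so a = b.
With σ(0) = 0 this makes σ injective on all of ℤ/53ℤ, hence bijective (finite equal-size domain and codomain). In particular σ is injective.
Since σ is injective, we find the preimage of 50. The inverse of x ↦ x^23 on (ℤ/53ℤ)^× is x ↦ x^43, because 23·43 = 989 = 19·52 + 1 ≡ 1 (mod 52) and x^{52} = 1 for x ≠ 0 (Fermat). So σ⁻¹(50) = 50^43 mod 53.
Repeated squaring mod 53: 50^1 ≡ 50, 50^2 ≡ 50² = 2500 ≡ 9, 50^4 ≡ 9² = 81 ≡ 28, 50^8 ≡ 28² = 784 ≡ 42, 50^16 ≡ 42² = 1764 ≡ 15, 50^32 ≡ 15² = 225 ≡ 13. Since 43 = 32 + 8 + 2 + 1, 50^43 ≡ 13·42·9·50: 13·42 = 546 ≡ 16, then 16·9 = 144 ≡ 38, then 38·50 = 1900 ≡ 45. So 50^43 ≡ 45 (mod 53).
Hence σ⁻¹(50) = 45.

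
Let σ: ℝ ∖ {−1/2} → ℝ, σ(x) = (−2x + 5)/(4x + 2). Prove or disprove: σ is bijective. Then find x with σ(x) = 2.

If σ(x) = −1/2, cross-multiplying gives 4(−2x + 5) = −2(4x + 2), which simplifies to 20 = −4 — false.  So −1/2 has no preimage and σ is not surjective.
Hence σ is not bijective.
Solving σ(x) = 2: cross-multiplying gives −2x + 5 = 2(4x + 2), which rearranges to −10x = −1, so x = 1/10.

1/10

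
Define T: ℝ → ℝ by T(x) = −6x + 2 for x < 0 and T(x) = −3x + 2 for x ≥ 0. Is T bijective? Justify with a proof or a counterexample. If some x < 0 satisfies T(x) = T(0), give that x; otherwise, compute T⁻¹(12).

-5/3

Both pieces are strictly decreasing (slopes −6 and −3), so each is injective on its own interval.
The left piece maps (−∞, 0) onto (2, ∞); the right piece maps [0, ∞) onto (−∞, 2].
Since 2 = 2, the images partition ℝ: T is injective and surjective, hence bijective.
Because the two images are disjoint, no x < 0 has T(x) = T(0), so we compute T⁻¹(12): 12 lies in (2, ∞), so solve −6x + 2 = 12: x = (12 − 2)/(−6) = −5/3.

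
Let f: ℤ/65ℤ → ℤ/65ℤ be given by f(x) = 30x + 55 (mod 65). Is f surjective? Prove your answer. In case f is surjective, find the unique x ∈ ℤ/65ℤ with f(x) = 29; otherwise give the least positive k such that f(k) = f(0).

Since gcd(30, 65) = 5, we have 30x ≡ 0 (mod 5) for all x, so f(x) ≡ 0 (mod 5).
But 1 ≢ 0 (mod 5), so 1 ∈ ℤ/65ℤ has no preimage. Therefore f is not surjective.
Since f is not surjective, we find the least positive k with f(k) = f(0): this means 30k ≡ 0 (mod 65), i.e. 65 ∣ 30k. Since gcd(30, 65) = 5, dividing through by 5 this holds exactly when 13 ∣ 6k, and as gcd(6, 13) = 1, exactly when 13 ∣ k.
The smallest positive such k is 13.

13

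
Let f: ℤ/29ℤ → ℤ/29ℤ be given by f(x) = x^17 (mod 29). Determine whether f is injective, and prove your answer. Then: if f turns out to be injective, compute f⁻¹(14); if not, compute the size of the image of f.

Since 29 is prime, the nonzero elements of ℤ/29ℤ form a cyclic group of order 28.
As gcd(17, 28) = 1, raising to the 17th power is a bijection on this group: if a^17 ≡ b^17 then (ab^{−1})^17 = 1, and the only element of order dividing gcd(17, 28) = 1 is 1, so a = b.
With f(0) = 0 this makes f injective on all of ℤ/29ℤ, hence bijective (finite equal-size domain and codomain). In particular f is injective.
Since f is injective, we find the preimage of 14. The inverse of x ↦ x^17 on (ℤ/29ℤ)^× is x ↦ x^5, because 17·5 = 85 = 3·28 + 1 ≡ 1 (mod 28) and x^{28} = 1 for x ≠ 0 (Fermat). So f⁻¹(14) = 14^5 mod 29.
Repeated squaring mod 29: 14^1 ≡ 14, 14^2 ≡ 14² = 196 ≡ 22, 14^4 ≡ 22² = 484 ≡ 20. Since 5 = 4 + 1, 14^5 ≡ 20·14: 20·14 = 280 ≡ 19. So 14^5 ≡ 19 (mod 29).
Hence f⁻¹(14) = 19.

19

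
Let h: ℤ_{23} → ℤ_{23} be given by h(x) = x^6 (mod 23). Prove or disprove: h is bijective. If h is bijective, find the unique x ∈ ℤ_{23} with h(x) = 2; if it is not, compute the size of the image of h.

h(11): Repeated squaring mod 23: 11^1 ≡ 11, 11^2 ≡ 11² = 121 ≡ 6, 11^4 ≡ 6² = 36 ≡ 13. Since 6 = 4 + 2, 11^6 ≡ 13·6: 13·6 = 78 ≡ 9. So 11^6 ≡ 9 (mod 23).
h(12): Repeated squaring mod 23: 12^1 ≡ 12, 12^2 ≡ 12² = 144 ≡ 6, 12^4 ≡ 6² = 36 ≡ 13. Since 6 = 4 + 2, 12^6 ≡ 13·6: 13·6 = 78 ≡ 9. So 12^6 ≡ 9 (mod 23).
So h(11) = h(12) = 9 while 11 ≠ 12, therefore h is not injective, hence not bijective.
Since h is not bijective, we determine |image(h)|. Computing x^6 mod 23 for each x (by repeated squaring, reducing mod 23 at every step), the values h(0), h(1), …, h(22) are: 0, 1, 18, 16, 2, 8, 12, 4, 13, 3, 6, 9, 9, 6, 3, 13, 4, 12, 8, 2, 16, 18, 1.
The distinct values are {0, 1, 2, 3, 4, 6, 8, 9, 12, 13, 16, 18}; there are 12 of them.

12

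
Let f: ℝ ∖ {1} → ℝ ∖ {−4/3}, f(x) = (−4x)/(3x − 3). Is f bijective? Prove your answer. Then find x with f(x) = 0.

0

Suppose f(x_1) = f(x_2). Cross-multiplying: (−4x_1)(3x_2 − 3) = (−4x_2)(3x_1 − 3).
Expanding both sides and cancelling the symmetric terms leaves 12·(x_1 − x_2) = 0. Since 12 ≠ 0, x_1 = x_2. So f is injective.
For any y ≠ −4/3, solving y(3x − 3) = −4x for x gives a well-defined x ≠ 1. So f is surjective.
Hence f is bijective.
Solving f(x) = 0: cross-multiplying gives −4x = 0(3x − 3), which rearranges to −4x = 0, so x = 0.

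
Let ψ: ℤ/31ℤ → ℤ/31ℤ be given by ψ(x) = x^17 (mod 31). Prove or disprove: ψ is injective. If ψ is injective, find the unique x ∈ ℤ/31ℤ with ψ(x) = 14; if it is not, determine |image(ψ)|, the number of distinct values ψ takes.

Since 31 is prime, the nonzero elements of ℤ/31ℤ form a cyclic group of order 30.
As gcd(17, 30) = 1, raising to the 17th power is a bijection on this group: if x_1^17 ≡ x_2^17 then (x_1x_2^{−1})^17 = 1, and the only element of order dividing gcd(17, 30) = 1 is 1, so x_1 = x_2.
With ψ(0) = 0 this makes ψ injective on all of ℤ/31ℤ, hence bijective (finite equal-size domain and codomain). In particular ψ is injective.
Since ψ is injective, we find the preimage of 14. The inverse of x ↦ x^17 on (ℤ/31ℤ)^× is x ↦ x^23, because 17·23 = 391 = 13·30 + 1 ≡ 1 (mod 30) and x^{30} = 1 for x ≠ 0 (Fermat). So ψ⁻¹(14) = 14^23 mod 31.
Repeated squaring mod 31: 14^1 ≡ 14, 14^2 ≡ 14² = 196 ≡ 10, 14^4 ≡ 10² = 100 ≡ 7, 14^8 ≡ 7² = 49 ≡ 18, 14^16 ≡ 18² = 324 ≡ 14. Since 23 = 16 + 4 + 2 + 1, 14^23 ≡ 14·7·10·14: 14·7 = 98 ≡ 5, then 5·10 = 50 ≡ 19, then 19·14 = 266 ≡ 18. So 14^23 ≡ 18 (mod 31).
Hence ψ⁻¹(14) = 18.

18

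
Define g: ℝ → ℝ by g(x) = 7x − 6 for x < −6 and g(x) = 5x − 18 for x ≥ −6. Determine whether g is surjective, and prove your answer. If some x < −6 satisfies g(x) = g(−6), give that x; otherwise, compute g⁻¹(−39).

Both pieces are strictly increasing (slopes 7 and 5), so each is injective on its own interval.
The left piece maps (−∞, −6) onto (−∞, −48); the right piece maps [−6, ∞) onto [−48, ∞).
These images together cover ℝ, so g is surjective.
Because the two images are disjoint, no x < −6 has g(x) = g(−6), so we compute g⁻¹(−39): −39 lies in [−48, ∞), so solve 5x − 18 = −39: x = (−39 + 18)/5 = −21/5.

-21/5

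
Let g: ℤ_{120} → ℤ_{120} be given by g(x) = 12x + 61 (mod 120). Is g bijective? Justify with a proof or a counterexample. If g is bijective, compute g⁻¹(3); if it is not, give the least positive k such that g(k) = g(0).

10

We have gcd(12, 120) = 12 > 1. Taking a = 0 and b = 10: g(0) = 61 and g(10) = 12·10 + 61 = 181 ≡ 61 (mod 120).
So g(0) = g(10) while 0 ≠ 10, so g is not injective, hence not bijective.
Since g is not bijective, we find the least positive k with g(k) = g(0): this means 12k ≡ 0 (mod 120), i.e. 120 ∣ 12k. Since gcd(12, 120) = 12, dividing through by 12 this holds exactly when 10 ∣ k.
The smallest positive such k is 10.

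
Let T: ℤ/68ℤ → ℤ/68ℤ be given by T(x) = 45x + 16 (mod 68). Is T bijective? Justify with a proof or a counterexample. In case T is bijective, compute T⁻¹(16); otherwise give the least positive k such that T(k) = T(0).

Recall that T is injective if T(a) = T(b) implies a = b.
Suppose T(a) = T(b) in ℤ/68ℤ. Then 45a + 16 ≡ 45b + 16 (mod 68), therefore 45(a − b) ≡ 0 (mod 68).
Since gcd(45, 68) = 1, 45 is invertible modulo 68, hence a − b ≡ 0 (mod 68), i.e. a = b.
We now compute 45⁻¹ mod 68 explicitly. Euclid's algorithm: 68 = 1·45 + 23, 45 = 1·23 + 22, 23 = 1·22 + 1; back-substituting gives 1 = 65·45 − 43·68, so 45⁻¹ ≡ 65 (mod 68).
Then y ↦ 65(y − 16) is a two-sided inverse to T, so every y ∈ ℤ/68ℤ has a preimage.
Therefore T is bijective.
Since T is bijective, we find T⁻¹(16): we need 45x ≡ 16 − 16 ≡ 0 (mod 68). Using 45⁻¹ = 65: x ≡ 65·0 = 0, so x = 0.
Check: T(0) = 45·0 + 16 = 16 ≡ 16 (mod 68).

0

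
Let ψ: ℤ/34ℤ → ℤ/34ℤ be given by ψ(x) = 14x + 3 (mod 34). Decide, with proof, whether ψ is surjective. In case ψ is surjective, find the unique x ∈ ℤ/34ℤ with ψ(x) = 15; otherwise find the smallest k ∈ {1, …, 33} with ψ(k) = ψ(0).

Since gcd(14, 34) = 2, we have 14x ≡ 0 (mod 2) for all x, so ψ(x) ≡ 1 (mod 2).
But 0 ≢ 1 (mod 2), so 0 ∈ ℤ/34ℤ has no preimage. Thus ψ is not surjective.
Since ψ is not surjective, we find the least positive k with ψ(k) = ψ(0): this means 14k ≡ 0 (mod 34), i.e. 34 ∣ 14k. Since gcd(14, 34) = 2, dividing through by 2 this holds exactly when 17 ∣ 7k, and as gcd(7, 17) = 1, exactly when 17 ∣ k.
The smallest positive such k is 17.

17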